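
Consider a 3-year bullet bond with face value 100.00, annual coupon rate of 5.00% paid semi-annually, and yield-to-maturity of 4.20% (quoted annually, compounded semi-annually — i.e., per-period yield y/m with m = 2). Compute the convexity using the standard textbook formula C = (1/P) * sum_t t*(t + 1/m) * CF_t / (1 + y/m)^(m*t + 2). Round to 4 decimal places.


Coupon per period c = face * coupon_rate / m = 2.500000
Periods per year m = 2; per-period yield y/m = 0.021000
Number of cashflows N = 6
Cashflows (t years, CF_t, discount factor 1/(1+y/m)^(m*t), PV):
  t = 0.5000: CF_t = 2.500000, DF = 0.979432, PV = 2.448580
  t = 1.0000: CF_t = 2.500000, DF = 0.959287, PV = 2.398217
  t = 1.5000: CF_t = 2.500000, DF = 0.939556, PV = 2.348891
  t = 2.0000: CF_t = 2.500000, DF = 0.920231, PV = 2.300578
  t = 2.5000: CF_t = 2.500000, DF = 0.901304, PV = 2.253260
  t = 3.0000: CF_t = 102.500000, DF = 0.882766, PV = 90.483505
Price P = sum_t PV_t = 102.233031
Convexity numerator sum_t t*(t + 1/m) * CF_t / (1+y/m)^(m*t + 2):
  t = 0.5000: term = 1.174445
  t = 1.0000: term = 3.450868
  t = 1.5000: term = 6.759780
  t = 2.0000: term = 11.034574
  t = 2.5000: term = 16.211421
  t = 3.0000: term = 911.396230
Convexity = (1/P) * sum = 950.027317 / 102.233031 = 9.292763

Answer: Convexity = 9.2928


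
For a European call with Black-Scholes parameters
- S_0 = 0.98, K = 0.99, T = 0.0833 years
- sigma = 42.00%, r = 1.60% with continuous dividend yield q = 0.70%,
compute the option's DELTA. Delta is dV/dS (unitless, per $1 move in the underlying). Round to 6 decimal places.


d1 = -0.0169577895; d2 = -0.1381770949
phi(d1) = 0.3988849233; exp(-qT) = 0.9994170700; exp(-rT) = 0.9986680878
N(d1) = 0.4932351450
Delta = exp(-qT) * N(d1) = 0.9994170700 * 0.4932351450 = 0.492948

Answer: Delta = 0.492948


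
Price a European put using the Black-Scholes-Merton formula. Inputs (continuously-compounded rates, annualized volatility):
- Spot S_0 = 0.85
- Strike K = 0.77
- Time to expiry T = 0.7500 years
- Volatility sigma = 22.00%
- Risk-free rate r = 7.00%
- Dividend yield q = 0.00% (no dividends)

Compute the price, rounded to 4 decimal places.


Answer: Price = 0.0182

Derivation:
d1 = (ln(S/K) + (r - q + 0.5*sigma^2) * T) / (sigma * sqrt(T)) = 0.88962242
d2 = d1 - sigma * sqrt(T) = 0.69909683
exp(-rT) = 0.94885432; exp(-qT) = 1.00000000
P = K * exp(-rT) * N(-d2) - S_0 * exp(-qT) * N(-d1)
N(-d1) = 0.18683433; N(-d2) = 0.24224576
P = 0.7700 * 0.94885432 * 0.24224576 - 0.8500 * 1.00000000 * 0.18683433 = 0.0182


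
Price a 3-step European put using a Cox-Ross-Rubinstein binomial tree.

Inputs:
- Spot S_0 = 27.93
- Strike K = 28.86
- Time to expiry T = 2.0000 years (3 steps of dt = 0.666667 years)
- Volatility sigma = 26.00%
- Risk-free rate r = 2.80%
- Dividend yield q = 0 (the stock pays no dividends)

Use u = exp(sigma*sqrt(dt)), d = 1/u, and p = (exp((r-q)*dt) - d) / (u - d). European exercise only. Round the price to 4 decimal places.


Answer: Price = V(0,0) = 4.0172

Derivation:
dt = T/N = 0.666667
u = exp(sigma*sqrt(dt)) = 1.236505; d = 1/u = 0.808731
p = (exp((r-q)*dt) - d) / (u - d) = 0.491173
Discount per step: exp(-r*dt) = 0.981506
Stock lattice S(k, i) with i counting down-moves:
  k=0: S(0,0) = 27.9300
  k=1: S(1,0) = 34.5356; S(1,1) = 22.5879
  k=2: S(2,0) = 42.7034; S(2,1) = 27.9300; S(2,2) = 18.2675
  k=3: S(3,0) = 52.8030; S(3,1) = 34.5356; S(3,2) = 22.5879; S(3,3) = 14.7735
Terminal payoffs V(N, i) = max(K - S_T, 0):
  V(3,0) = 0.000000; V(3,1) = 0.000000; V(3,2) = 6.272147; V(3,3) = 14.086515
Backward induction: V(k, i) = exp(-r*dt) * [p * V(k+1, i) + (1-p) * V(k+1, i+1)].
  V(2,0) = exp(-r*dt) * [p*0.000000 + (1-p)*0.000000] = 0.000000
  V(2,1) = exp(-r*dt) * [p*0.000000 + (1-p)*6.272147] = 3.132419
  V(2,2) = exp(-r*dt) * [p*6.272147 + (1-p)*14.086515] = 10.058784
  V(1,0) = exp(-r*dt) * [p*0.000000 + (1-p)*3.132419] = 1.564384
  V(1,1) = exp(-r*dt) * [p*3.132419 + (1-p)*10.058784] = 6.533636
  V(0,0) = exp(-r*dt) * [p*1.564384 + (1-p)*6.533636] = 4.017184


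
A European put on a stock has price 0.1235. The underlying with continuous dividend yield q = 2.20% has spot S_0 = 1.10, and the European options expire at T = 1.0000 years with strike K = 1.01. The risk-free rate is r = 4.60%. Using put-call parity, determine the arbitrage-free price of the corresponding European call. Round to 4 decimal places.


Answer: Call price = 0.2350

Derivation:
Put-call parity: C - P = S_0 * exp(-qT) - K * exp(-rT).
S_0 * exp(-qT) = 1.1000 * 0.97824024 = 1.07606426
K * exp(-rT) = 1.0100 * 0.95504196 = 0.96459238
C = P + S*exp(-qT) - K*exp(-rT)
C = 0.1235 + 1.07606426 - 0.96459238 = 0.2350


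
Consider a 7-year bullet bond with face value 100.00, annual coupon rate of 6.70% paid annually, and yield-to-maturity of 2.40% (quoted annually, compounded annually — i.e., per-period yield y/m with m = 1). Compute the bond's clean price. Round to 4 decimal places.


Answer: Price = 127.4066

Derivation:
Coupon per period c = face * coupon_rate / m = 6.700000
Periods per year m = 1; per-period yield y/m = 0.024000
Number of cashflows N = 7
Cashflows (t years, CF_t, discount factor 1/(1+y/m)^(m*t), PV):
  t = 1.0000: CF_t = 6.700000, DF = 0.976562, PV = 6.542969
  t = 2.0000: CF_t = 6.700000, DF = 0.953674, PV = 6.389618
  t = 3.0000: CF_t = 6.700000, DF = 0.931323, PV = 6.239861
  t = 4.0000: CF_t = 6.700000, DF = 0.909495, PV = 6.093615
  t = 5.0000: CF_t = 6.700000, DF = 0.888178, PV = 5.950795
  t = 6.0000: CF_t = 6.700000, DF = 0.867362, PV = 5.811324
  t = 7.0000: CF_t = 106.700000, DF = 0.847033, PV = 90.378415
Price P = sum_t PV_t = 127.406597


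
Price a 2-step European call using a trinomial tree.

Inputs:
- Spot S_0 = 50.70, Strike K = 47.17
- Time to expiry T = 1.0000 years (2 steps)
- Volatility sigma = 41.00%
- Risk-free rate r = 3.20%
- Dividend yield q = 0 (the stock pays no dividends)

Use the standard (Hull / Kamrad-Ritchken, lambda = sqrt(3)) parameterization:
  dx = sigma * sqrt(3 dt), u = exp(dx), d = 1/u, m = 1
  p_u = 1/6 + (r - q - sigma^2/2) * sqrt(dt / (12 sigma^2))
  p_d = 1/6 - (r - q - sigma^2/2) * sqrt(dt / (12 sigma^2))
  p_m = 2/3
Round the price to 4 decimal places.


Answer: Price = V(0,0) = 10.1078

Derivation:
dt = T/N = 0.500000; dx = sigma*sqrt(3*dt) = 0.502145
u = exp(dx) = 1.652262; d = 1/u = 0.605231
p_u = 0.140753, p_m = 0.666667, p_d = 0.192580
Discount per step: exp(-r*dt) = 0.984127
Stock lattice S(k, j) with j the centered position index:
  k=0: S(0,+0) = 50.7000
  k=1: S(1,-1) = 30.6852; S(1,+0) = 50.7000; S(1,+1) = 83.7697
  k=2: S(2,-2) = 18.5716; S(2,-1) = 30.6852; S(2,+0) = 50.7000; S(2,+1) = 83.7697; S(2,+2) = 138.4095
Terminal payoffs V(N, j) = max(S_T - K, 0):
  V(2,-2) = 0.000000; V(2,-1) = 0.000000; V(2,+0) = 3.530000; V(2,+1) = 36.599695; V(2,+2) = 91.239503
Backward induction: V(k, j) = exp(-r*dt) * [p_u * V(k+1, j+1) + p_m * V(k+1, j) + p_d * V(k+1, j-1)]
  V(1,-1) = exp(-r*dt) * [p_u*3.530000 + p_m*0.000000 + p_d*0.000000] = 0.488971
  V(1,+0) = exp(-r*dt) * [p_u*36.599695 + p_m*3.530000 + p_d*0.000000] = 7.385723
  V(1,+1) = exp(-r*dt) * [p_u*91.239503 + p_m*36.599695 + p_d*3.530000] = 37.319906
  V(0,+0) = exp(-r*dt) * [p_u*37.319906 + p_m*7.385723 + p_d*0.488971] = 10.107839


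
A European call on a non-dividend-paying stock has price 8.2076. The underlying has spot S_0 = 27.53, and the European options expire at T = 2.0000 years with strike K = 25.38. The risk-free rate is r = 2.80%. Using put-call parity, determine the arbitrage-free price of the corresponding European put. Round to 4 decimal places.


Answer: Put price = 4.6754

Derivation:
Put-call parity: C - P = S_0 * exp(-qT) - K * exp(-rT).
S_0 * exp(-qT) = 27.5300 * 1.00000000 = 27.53000000
K * exp(-rT) = 25.3800 * 0.94553914 = 23.99778327
P = C - S*exp(-qT) + K*exp(-rT)
P = 8.2076 - 27.53000000 + 23.99778327 = 4.6754


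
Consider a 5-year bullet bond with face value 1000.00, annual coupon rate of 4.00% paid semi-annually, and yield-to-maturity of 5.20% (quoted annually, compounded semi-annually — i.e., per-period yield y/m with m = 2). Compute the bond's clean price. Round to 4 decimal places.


Coupon per period c = face * coupon_rate / m = 20.000000
Periods per year m = 2; per-period yield y/m = 0.026000
Number of cashflows N = 10
Cashflows (t years, CF_t, discount factor 1/(1+y/m)^(m*t), PV):
  t = 0.5000: CF_t = 20.000000, DF = 0.974659, PV = 19.493177
  t = 1.0000: CF_t = 20.000000, DF = 0.949960, PV = 18.999198
  t = 1.5000: CF_t = 20.000000, DF = 0.925887, PV = 18.517737
  t = 2.0000: CF_t = 20.000000, DF = 0.902424, PV = 18.048477
  t = 2.5000: CF_t = 20.000000, DF = 0.879555, PV = 17.591108
  t = 3.0000: CF_t = 20.000000, DF = 0.857266, PV = 17.145329
  t = 3.5000: CF_t = 20.000000, DF = 0.835542, PV = 16.710847
  t = 4.0000: CF_t = 20.000000, DF = 0.814369, PV = 16.287376
  t = 4.5000: CF_t = 20.000000, DF = 0.793732, PV = 15.874635
  t = 5.0000: CF_t = 1020.000000, DF = 0.773618, PV = 789.090044
Price P = sum_t PV_t = 947.757929

Answer: Price = 947.7579


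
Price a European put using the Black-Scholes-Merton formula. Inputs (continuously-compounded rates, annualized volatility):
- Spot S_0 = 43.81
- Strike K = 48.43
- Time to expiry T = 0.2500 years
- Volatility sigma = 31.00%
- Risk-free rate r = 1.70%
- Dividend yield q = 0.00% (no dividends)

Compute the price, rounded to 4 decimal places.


Answer: Price = 5.5769

Derivation:
d1 = (ln(S/K) + (r - q + 0.5*sigma^2) * T) / (sigma * sqrt(T)) = -0.54190229
d2 = d1 - sigma * sqrt(T) = -0.69690229
exp(-rT) = 0.99575902; exp(-qT) = 1.00000000
P = K * exp(-rT) * N(-d2) - S_0 * exp(-qT) * N(-d1)
N(-d1) = 0.70605709; N(-d2) = 0.75706803
P = 48.4300 * 0.99575902 * 0.75706803 - 43.8100 * 1.00000000 * 0.70605709 = 5.5769


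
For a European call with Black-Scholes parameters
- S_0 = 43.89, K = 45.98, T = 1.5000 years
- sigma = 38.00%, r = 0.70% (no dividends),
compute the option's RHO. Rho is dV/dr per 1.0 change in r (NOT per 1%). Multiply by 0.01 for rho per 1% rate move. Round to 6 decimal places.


d1 = 0.1553062108; d2 = -0.3100968403
phi(d1) = 0.3941599283; exp(-qT) = 1.0000000000; exp(-rT) = 0.9895549326
N(d2) = 0.3782436575
Rho = K*T*exp(-rT)*N(d2) = 45.9800 * 1.5000 * 0.9895549326 * 0.3782436575 = 25.814980

Answer: Rho = 25.814980


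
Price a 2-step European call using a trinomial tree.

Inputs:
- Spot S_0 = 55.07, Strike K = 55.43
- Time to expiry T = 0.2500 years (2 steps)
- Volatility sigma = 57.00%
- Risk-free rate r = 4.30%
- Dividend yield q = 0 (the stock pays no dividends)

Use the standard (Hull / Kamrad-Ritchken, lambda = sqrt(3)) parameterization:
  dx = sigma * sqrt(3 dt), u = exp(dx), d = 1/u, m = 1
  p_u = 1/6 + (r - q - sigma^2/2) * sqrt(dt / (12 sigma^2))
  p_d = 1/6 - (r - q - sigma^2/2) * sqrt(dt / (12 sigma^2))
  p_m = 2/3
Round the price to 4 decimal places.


Answer: Price = V(0,0) = 5.4931

Derivation:
dt = T/N = 0.125000; dx = sigma*sqrt(3*dt) = 0.349052
u = exp(dx) = 1.417723; d = 1/u = 0.705356
p_u = 0.145278, p_m = 0.666667, p_d = 0.188055
Discount per step: exp(-r*dt) = 0.994639
Stock lattice S(k, j) with j the centered position index:
  k=0: S(0,+0) = 55.0700
  k=1: S(1,-1) = 38.8440; S(1,+0) = 55.0700; S(1,+1) = 78.0740
  k=2: S(2,-2) = 27.3988; S(2,-1) = 38.8440; S(2,+0) = 55.0700; S(2,+1) = 78.0740; S(2,+2) = 110.6874
Terminal payoffs V(N, j) = max(S_T - K, 0):
  V(2,-2) = 0.000000; V(2,-1) = 0.000000; V(2,+0) = 0.000000; V(2,+1) = 22.644023; V(2,+2) = 55.257363
Backward induction: V(k, j) = exp(-r*dt) * [p_u * V(k+1, j+1) + p_m * V(k+1, j) + p_d * V(k+1, j-1)]
  V(1,-1) = exp(-r*dt) * [p_u*0.000000 + p_m*0.000000 + p_d*0.000000] = 0.000000
  V(1,+0) = exp(-r*dt) * [p_u*22.644023 + p_m*0.000000 + p_d*0.000000] = 3.272053
  V(1,+1) = exp(-r*dt) * [p_u*55.257363 + p_m*22.644023 + p_d*0.000000] = 22.999760
  V(0,+0) = exp(-r*dt) * [p_u*22.999760 + p_m*3.272053 + p_d*0.000000] = 5.493132


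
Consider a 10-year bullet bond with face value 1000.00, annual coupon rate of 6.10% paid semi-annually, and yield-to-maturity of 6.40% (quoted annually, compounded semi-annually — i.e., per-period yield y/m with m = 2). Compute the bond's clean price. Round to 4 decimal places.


Coupon per period c = face * coupon_rate / m = 30.500000
Periods per year m = 2; per-period yield y/m = 0.032000
Number of cashflows N = 20
Cashflows (t years, CF_t, discount factor 1/(1+y/m)^(m*t), PV):
  t = 0.5000: CF_t = 30.500000, DF = 0.968992, PV = 29.554264
  t = 1.0000: CF_t = 30.500000, DF = 0.938946, PV = 28.637852
  t = 1.5000: CF_t = 30.500000, DF = 0.909831, PV = 27.749857
  t = 2.0000: CF_t = 30.500000, DF = 0.881620, PV = 26.889396
  t = 2.5000: CF_t = 30.500000, DF = 0.854283, PV = 26.055616
  t = 3.0000: CF_t = 30.500000, DF = 0.827793, PV = 25.247690
  t = 3.5000: CF_t = 30.500000, DF = 0.802125, PV = 24.464816
  t = 4.0000: CF_t = 30.500000, DF = 0.777253, PV = 23.706217
  t = 4.5000: CF_t = 30.500000, DF = 0.753152, PV = 22.971141
  t = 5.0000: CF_t = 30.500000, DF = 0.729799, PV = 22.258857
  t = 5.5000: CF_t = 30.500000, DF = 0.707169, PV = 21.568660
  t = 6.0000: CF_t = 30.500000, DF = 0.685241, PV = 20.899865
  t = 6.5000: CF_t = 30.500000, DF = 0.663994, PV = 20.251807
  t = 7.0000: CF_t = 30.500000, DF = 0.643405, PV = 19.623844
  t = 7.5000: CF_t = 30.500000, DF = 0.623454, PV = 19.015352
  t = 8.0000: CF_t = 30.500000, DF = 0.604122, PV = 18.425729
  t = 8.5000: CF_t = 30.500000, DF = 0.585390, PV = 17.854389
  t = 9.0000: CF_t = 30.500000, DF = 0.567238, PV = 17.300764
  t = 9.5000: CF_t = 30.500000, DF = 0.549649, PV = 16.764306
  t = 10.0000: CF_t = 1030.500000, DF = 0.532606, PV = 548.850482
Price P = sum_t PV_t = 978.090906

Answer: Price = 978.0909


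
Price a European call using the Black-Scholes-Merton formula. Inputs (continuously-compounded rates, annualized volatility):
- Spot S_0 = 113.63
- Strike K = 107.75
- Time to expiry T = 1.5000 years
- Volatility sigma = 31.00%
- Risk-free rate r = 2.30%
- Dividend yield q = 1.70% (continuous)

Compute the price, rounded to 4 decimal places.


d1 = (ln(S/K) + (r - q + 0.5*sigma^2) * T) / (sigma * sqrt(T)) = 0.35348725
d2 = d1 - sigma * sqrt(T) = -0.02618366
exp(-rT) = 0.96608834; exp(-qT) = 0.97482238
C = S_0 * exp(-qT) * N(d1) - K * exp(-rT) * N(d2)
N(d1) = 0.63813841; N(d2) = 0.48955543
C = 113.6300 * 0.97482238 * 0.63813841 - 107.7500 * 0.96608834 * 0.48955543 = 19.7252

Answer: Price = 19.7252


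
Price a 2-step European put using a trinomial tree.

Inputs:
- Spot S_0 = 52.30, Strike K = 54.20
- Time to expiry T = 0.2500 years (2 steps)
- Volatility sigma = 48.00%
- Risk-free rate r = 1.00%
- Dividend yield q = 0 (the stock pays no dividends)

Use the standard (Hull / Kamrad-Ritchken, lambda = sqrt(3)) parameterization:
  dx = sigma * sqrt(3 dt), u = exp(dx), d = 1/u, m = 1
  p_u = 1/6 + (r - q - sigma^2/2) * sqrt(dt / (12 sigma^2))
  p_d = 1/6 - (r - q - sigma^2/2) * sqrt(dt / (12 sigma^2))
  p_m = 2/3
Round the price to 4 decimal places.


Answer: Price = V(0,0) = 5.6686

Derivation:
dt = T/N = 0.125000; dx = sigma*sqrt(3*dt) = 0.293939
u = exp(dx) = 1.341702; d = 1/u = 0.745322
p_u = 0.144298, p_m = 0.666667, p_d = 0.189035
Discount per step: exp(-r*dt) = 0.998751
Stock lattice S(k, j) with j the centered position index:
  k=0: S(0,+0) = 52.3000
  k=1: S(1,-1) = 38.9803; S(1,+0) = 52.3000; S(1,+1) = 70.1710
  k=2: S(2,-2) = 29.0529; S(2,-1) = 38.9803; S(2,+0) = 52.3000; S(2,+1) = 70.1710; S(2,+2) = 94.1486
Terminal payoffs V(N, j) = max(K - S_T, 0):
  V(2,-2) = 25.147085; V(2,-1) = 15.219653; V(2,+0) = 1.900000; V(2,+1) = 0.000000; V(2,+2) = 0.000000
Backward induction: V(k, j) = exp(-r*dt) * [p_u * V(k+1, j+1) + p_m * V(k+1, j) + p_d * V(k+1, j-1)]
  V(1,-1) = exp(-r*dt) * [p_u*1.900000 + p_m*15.219653 + p_d*25.147085] = 15.155331
  V(1,+0) = exp(-r*dt) * [p_u*0.000000 + p_m*1.900000 + p_d*15.219653] = 4.138541
  V(1,+1) = exp(-r*dt) * [p_u*0.000000 + p_m*0.000000 + p_d*1.900000] = 0.358718
  V(0,+0) = exp(-r*dt) * [p_u*0.358718 + p_m*4.138541 + p_d*15.155331] = 5.668592


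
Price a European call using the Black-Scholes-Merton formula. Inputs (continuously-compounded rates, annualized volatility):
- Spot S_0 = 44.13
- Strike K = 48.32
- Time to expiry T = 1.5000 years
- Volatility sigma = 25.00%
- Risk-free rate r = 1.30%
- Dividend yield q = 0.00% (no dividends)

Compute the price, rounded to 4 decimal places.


Answer: Price = 4.0879

Derivation:
d1 = (ln(S/K) + (r - q + 0.5*sigma^2) * T) / (sigma * sqrt(T)) = -0.07946383
d2 = d1 - sigma * sqrt(T) = -0.38565005
exp(-rT) = 0.98068890; exp(-qT) = 1.00000000
C = S_0 * exp(-qT) * N(d1) - K * exp(-rT) * N(d2)
N(d1) = 0.46833185; N(d2) = 0.34987793
C = 44.1300 * 1.00000000 * 0.46833185 - 48.3200 * 0.98068890 * 0.34987793 = 4.0879


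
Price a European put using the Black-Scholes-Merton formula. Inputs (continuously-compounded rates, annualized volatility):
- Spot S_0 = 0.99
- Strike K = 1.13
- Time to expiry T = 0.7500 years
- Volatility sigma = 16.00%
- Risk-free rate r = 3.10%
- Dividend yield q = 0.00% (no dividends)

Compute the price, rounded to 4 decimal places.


d1 = (ln(S/K) + (r - q + 0.5*sigma^2) * T) / (sigma * sqrt(T)) = -0.71748739
d2 = d1 - sigma * sqrt(T) = -0.85605145
exp(-rT) = 0.97701820; exp(-qT) = 1.00000000
P = K * exp(-rT) * N(-d2) - S_0 * exp(-qT) * N(-d1)
N(-d1) = 0.76346329; N(-d2) = 0.80401534
P = 1.1300 * 0.97701820 * 0.80401534 - 0.9900 * 1.00000000 * 0.76346329 = 0.1318

Answer: Price = 0.1318


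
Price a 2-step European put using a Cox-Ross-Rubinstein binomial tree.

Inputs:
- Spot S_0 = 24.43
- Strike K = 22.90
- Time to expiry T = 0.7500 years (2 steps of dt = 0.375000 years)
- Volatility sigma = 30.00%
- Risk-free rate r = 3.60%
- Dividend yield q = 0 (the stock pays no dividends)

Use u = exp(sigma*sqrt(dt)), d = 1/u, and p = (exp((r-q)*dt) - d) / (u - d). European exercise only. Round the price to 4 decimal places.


dt = T/N = 0.375000
u = exp(sigma*sqrt(dt)) = 1.201669; d = 1/u = 0.832176
p = (exp((r-q)*dt) - d) / (u - d) = 0.490985
Discount per step: exp(-r*dt) = 0.986591
Stock lattice S(k, i) with i counting down-moves:
  k=0: S(0,0) = 24.4300
  k=1: S(1,0) = 29.3568; S(1,1) = 20.3301
  k=2: S(2,0) = 35.2771; S(2,1) = 24.4300; S(2,2) = 16.9182
Terminal payoffs V(N, i) = max(K - S_T, 0):
  V(2,0) = 0.000000; V(2,1) = 0.000000; V(2,2) = 5.981826
Backward induction: V(k, i) = exp(-r*dt) * [p * V(k+1, i) + (1-p) * V(k+1, i+1)].
  V(1,0) = exp(-r*dt) * [p*0.000000 + (1-p)*0.000000] = 0.000000
  V(1,1) = exp(-r*dt) * [p*0.000000 + (1-p)*5.981826] = 3.004010
  V(0,0) = exp(-r*dt) * [p*0.000000 + (1-p)*3.004010] = 1.508582

Answer: Price = V(0,0) = 1.5086


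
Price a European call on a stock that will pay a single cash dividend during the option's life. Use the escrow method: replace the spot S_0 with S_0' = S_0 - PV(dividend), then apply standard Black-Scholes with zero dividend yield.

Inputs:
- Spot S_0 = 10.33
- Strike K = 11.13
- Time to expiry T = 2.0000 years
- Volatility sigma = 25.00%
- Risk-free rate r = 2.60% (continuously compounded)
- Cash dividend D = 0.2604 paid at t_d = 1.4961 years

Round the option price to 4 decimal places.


Answer: Price = 1.2179

Derivation:
PV(D) = D * exp(-r * t_d) = 0.2604 * 0.96184824 = 0.25046528
S_0' = S_0 - PV(D) = 10.3300 - 0.25046528 = 10.07953472
d1 = (ln(S_0'/K) + (r + sigma^2/2)*T) / (sigma*sqrt(T)) = 0.04345295
d2 = d1 - sigma*sqrt(T) = -0.31010044
exp(-rT) = 0.94932887
N(d1) = 0.51732976; N(d2) = 0.37824229
C = S_0' * N(d1) - K * exp(-rT) * N(d2) = 10.07953472 * 0.51732976 - 11.1300 * 0.94932887 * 0.37824229 = 1.2179


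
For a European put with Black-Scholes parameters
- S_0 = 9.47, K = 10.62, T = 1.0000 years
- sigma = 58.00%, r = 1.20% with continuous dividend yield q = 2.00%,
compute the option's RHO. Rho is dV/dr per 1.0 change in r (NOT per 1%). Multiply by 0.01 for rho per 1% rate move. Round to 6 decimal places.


Answer: Rho = -7.260896

Derivation:
d1 = 0.0786032610; d2 = -0.5013967390
phi(d1) = 0.3977117551; exp(-qT) = 0.9801986733; exp(-rT) = 0.9880717129
N(-d2) = 0.6919540328
Rho = -K*T*exp(-rT)*N(-d2) = -10.6200 * 1.0000 * 0.9880717129 * 0.6919540328 = -7.260896


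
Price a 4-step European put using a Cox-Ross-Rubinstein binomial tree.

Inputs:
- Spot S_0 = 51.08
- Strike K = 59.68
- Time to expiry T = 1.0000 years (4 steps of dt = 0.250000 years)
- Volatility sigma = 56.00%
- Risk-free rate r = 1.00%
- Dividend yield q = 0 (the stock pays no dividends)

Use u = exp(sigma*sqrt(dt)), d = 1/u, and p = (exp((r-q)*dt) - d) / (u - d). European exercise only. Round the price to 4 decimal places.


Answer: Price = V(0,0) = 16.9105

Derivation:
dt = T/N = 0.250000
u = exp(sigma*sqrt(dt)) = 1.323130; d = 1/u = 0.755784
p = (exp((r-q)*dt) - d) / (u - d) = 0.434866
Discount per step: exp(-r*dt) = 0.997503
Stock lattice S(k, i) with i counting down-moves:
  k=0: S(0,0) = 51.0800
  k=1: S(1,0) = 67.5855; S(1,1) = 38.6054
  k=2: S(2,0) = 89.4244; S(2,1) = 51.0800; S(2,2) = 29.1774
  k=3: S(3,0) = 118.3200; S(3,1) = 67.5855; S(3,2) = 38.6054; S(3,3) = 22.0518
  k=4: S(4,0) = 156.5528; S(4,1) = 89.4244; S(4,2) = 51.0800; S(4,3) = 29.1774; S(4,4) = 16.6664
Terminal payoffs V(N, i) = max(K - S_T, 0):
  V(4,0) = 0.000000; V(4,1) = 0.000000; V(4,2) = 8.600000; V(4,3) = 30.502641; V(4,4) = 43.013628
Backward induction: V(k, i) = exp(-r*dt) * [p * V(k+1, i) + (1-p) * V(k+1, i+1)].
  V(3,0) = exp(-r*dt) * [p*0.000000 + (1-p)*0.000000] = 0.000000
  V(3,1) = exp(-r*dt) * [p*0.000000 + (1-p)*8.600000] = 4.848019
  V(3,2) = exp(-r*dt) * [p*8.600000 + (1-p)*30.502641] = 20.925553
  V(3,3) = exp(-r*dt) * [p*30.502641 + (1-p)*43.013628] = 37.479213
  V(2,0) = exp(-r*dt) * [p*0.000000 + (1-p)*4.848019] = 2.732941
  V(2,1) = exp(-r*dt) * [p*4.848019 + (1-p)*20.925553] = 13.899192
  V(2,2) = exp(-r*dt) * [p*20.925553 + (1-p)*37.479213] = 30.204986
  V(1,0) = exp(-r*dt) * [p*2.732941 + (1-p)*13.899192] = 9.020792
  V(1,1) = exp(-r*dt) * [p*13.899192 + (1-p)*30.204986] = 23.056441
  V(0,0) = exp(-r*dt) * [p*9.020792 + (1-p)*23.056441] = 16.910488


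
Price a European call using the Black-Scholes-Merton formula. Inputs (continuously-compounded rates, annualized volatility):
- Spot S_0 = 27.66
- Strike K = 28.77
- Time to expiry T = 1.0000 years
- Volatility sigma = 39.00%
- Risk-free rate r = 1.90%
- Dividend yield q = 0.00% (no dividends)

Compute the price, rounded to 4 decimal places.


d1 = (ln(S/K) + (r - q + 0.5*sigma^2) * T) / (sigma * sqrt(T)) = 0.14283115
d2 = d1 - sigma * sqrt(T) = -0.24716885
exp(-rT) = 0.98117936; exp(-qT) = 1.00000000
C = S_0 * exp(-qT) * N(d1) - K * exp(-rT) * N(d2)
N(d1) = 0.55678823; N(d2) = 0.40238878
C = 27.6600 * 1.00000000 * 0.55678823 - 28.7700 * 0.98117936 * 0.40238878 = 4.0419

Answer: Price = 4.0419


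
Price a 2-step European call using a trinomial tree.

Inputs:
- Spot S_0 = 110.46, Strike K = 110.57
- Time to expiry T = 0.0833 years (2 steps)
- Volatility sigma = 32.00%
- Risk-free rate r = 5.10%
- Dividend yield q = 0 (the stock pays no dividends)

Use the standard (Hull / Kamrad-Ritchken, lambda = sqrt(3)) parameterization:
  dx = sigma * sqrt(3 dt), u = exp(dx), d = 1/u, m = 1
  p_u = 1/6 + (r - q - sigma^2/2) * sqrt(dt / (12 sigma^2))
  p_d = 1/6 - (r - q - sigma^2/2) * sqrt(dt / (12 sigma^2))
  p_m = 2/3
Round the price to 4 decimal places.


Answer: Price = V(0,0) = 3.6745

Derivation:
dt = T/N = 0.041650; dx = sigma*sqrt(3*dt) = 0.113114
u = exp(dx) = 1.119760; d = 1/u = 0.893048
p_u = 0.166630, p_m = 0.666667, p_d = 0.166703
Discount per step: exp(-r*dt) = 0.997878
Stock lattice S(k, j) with j the centered position index:
  k=0: S(0,+0) = 110.4600
  k=1: S(1,-1) = 98.6461; S(1,+0) = 110.4600; S(1,+1) = 123.6887
  k=2: S(2,-2) = 88.0958; S(2,-1) = 98.6461; S(2,+0) = 110.4600; S(2,+1) = 123.6887; S(2,+2) = 138.5017
Terminal payoffs V(N, j) = max(S_T - K, 0):
  V(2,-2) = 0.000000; V(2,-1) = 0.000000; V(2,+0) = 0.000000; V(2,+1) = 13.118699; V(2,+2) = 27.931669
Backward induction: V(k, j) = exp(-r*dt) * [p_u * V(k+1, j+1) + p_m * V(k+1, j) + p_d * V(k+1, j-1)]
  V(1,-1) = exp(-r*dt) * [p_u*0.000000 + p_m*0.000000 + p_d*0.000000] = 0.000000
  V(1,+0) = exp(-r*dt) * [p_u*13.118699 + p_m*0.000000 + p_d*0.000000] = 2.181328
  V(1,+1) = exp(-r*dt) * [p_u*27.931669 + p_m*13.118699 + p_d*0.000000] = 13.371616
  V(0,+0) = exp(-r*dt) * [p_u*13.371616 + p_m*2.181328 + p_d*0.000000] = 3.674516


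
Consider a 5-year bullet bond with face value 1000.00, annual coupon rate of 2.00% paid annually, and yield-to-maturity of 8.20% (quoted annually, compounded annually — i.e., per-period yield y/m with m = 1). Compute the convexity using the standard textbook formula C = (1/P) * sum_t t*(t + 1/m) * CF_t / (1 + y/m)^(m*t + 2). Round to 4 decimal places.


Answer: Convexity = 24.0866

Derivation:
Coupon per period c = face * coupon_rate / m = 20.000000
Periods per year m = 1; per-period yield y/m = 0.082000
Number of cashflows N = 5
Cashflows (t years, CF_t, discount factor 1/(1+y/m)^(m*t), PV):
  t = 1.0000: CF_t = 20.000000, DF = 0.924214, PV = 18.484288
  t = 2.0000: CF_t = 20.000000, DF = 0.854172, PV = 17.083446
  t = 3.0000: CF_t = 20.000000, DF = 0.789438, PV = 15.788767
  t = 4.0000: CF_t = 20.000000, DF = 0.729610, PV = 14.592206
  t = 5.0000: CF_t = 1020.000000, DF = 0.674316, PV = 687.802687
Price P = sum_t PV_t = 753.751394
Convexity numerator sum_t t*(t + 1/m) * CF_t / (1+y/m)^(m*t + 2):
  t = 1.0000: term = 31.577534
  t = 2.0000: term = 87.553236
  t = 3.0000: term = 161.835926
  t = 4.0000: term = 249.285161
  t = 5.0000: term = 17625.059877
Convexity = (1/P) * sum = 18155.311734 / 753.751394 = 24.086605


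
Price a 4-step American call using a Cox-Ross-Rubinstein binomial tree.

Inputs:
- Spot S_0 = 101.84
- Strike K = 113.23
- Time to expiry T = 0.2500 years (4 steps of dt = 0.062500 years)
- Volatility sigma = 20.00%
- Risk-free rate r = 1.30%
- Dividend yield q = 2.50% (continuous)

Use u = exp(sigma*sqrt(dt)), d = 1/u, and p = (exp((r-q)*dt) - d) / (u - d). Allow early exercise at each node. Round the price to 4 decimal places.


Answer: Price = V(0,0) = 0.5904

Derivation:
dt = T/N = 0.062500
u = exp(sigma*sqrt(dt)) = 1.051271; d = 1/u = 0.951229
p = (exp((r-q)*dt) - d) / (u - d) = 0.480009
Discount per step: exp(-r*dt) = 0.999188
Stock lattice S(k, i) with i counting down-moves:
  k=0: S(0,0) = 101.8400
  k=1: S(1,0) = 107.0614; S(1,1) = 96.8732
  k=2: S(2,0) = 112.5506; S(2,1) = 101.8400; S(2,2) = 92.1486
  k=3: S(3,0) = 118.3212; S(3,1) = 107.0614; S(3,2) = 96.8732; S(3,3) = 87.6545
  k=4: S(4,0) = 124.3877; S(4,1) = 112.5506; S(4,2) = 101.8400; S(4,3) = 92.1486; S(4,4) = 83.3795
Terminal payoffs V(N, i) = max(S_T - K, 0):
  V(4,0) = 11.157657; V(4,1) = 0.000000; V(4,2) = 0.000000; V(4,3) = 0.000000; V(4,4) = 0.000000
Backward induction: V(k, i) = exp(-r*dt) * [p * V(k+1, i) + (1-p) * V(k+1, i+1)]; then take max(V_cont, immediate exercise) for American.
  V(3,0) = exp(-r*dt) * [p*11.157657 + (1-p)*0.000000] = 5.351421; exercise = 5.091199; V(3,0) = max -> 5.351421
  V(3,1) = exp(-r*dt) * [p*0.000000 + (1-p)*0.000000] = 0.000000; exercise = 0.000000; V(3,1) = max -> 0.000000
  V(3,2) = exp(-r*dt) * [p*0.000000 + (1-p)*0.000000] = 0.000000; exercise = 0.000000; V(3,2) = max -> 0.000000
  V(3,3) = exp(-r*dt) * [p*0.000000 + (1-p)*0.000000] = 0.000000; exercise = 0.000000; V(3,3) = max -> 0.000000
  V(2,0) = exp(-r*dt) * [p*5.351421 + (1-p)*0.000000] = 2.566641; exercise = 0.000000; V(2,0) = max -> 2.566641
  V(2,1) = exp(-r*dt) * [p*0.000000 + (1-p)*0.000000] = 0.000000; exercise = 0.000000; V(2,1) = max -> 0.000000
  V(2,2) = exp(-r*dt) * [p*0.000000 + (1-p)*0.000000] = 0.000000; exercise = 0.000000; V(2,2) = max -> 0.000000
  V(1,0) = exp(-r*dt) * [p*2.566641 + (1-p)*0.000000] = 1.231009; exercise = 0.000000; V(1,0) = max -> 1.231009
  V(1,1) = exp(-r*dt) * [p*0.000000 + (1-p)*0.000000] = 0.000000; exercise = 0.000000; V(1,1) = max -> 0.000000
  V(0,0) = exp(-r*dt) * [p*1.231009 + (1-p)*0.000000] = 0.590415; exercise = 0.000000; V(0,0) = max -> 0.590415


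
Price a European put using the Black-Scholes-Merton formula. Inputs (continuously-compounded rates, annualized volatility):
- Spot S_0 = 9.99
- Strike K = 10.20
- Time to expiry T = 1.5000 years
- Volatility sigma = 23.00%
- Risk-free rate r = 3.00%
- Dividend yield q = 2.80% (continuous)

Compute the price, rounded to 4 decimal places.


d1 = (ln(S/K) + (r - q + 0.5*sigma^2) * T) / (sigma * sqrt(T)) = 0.07764482
d2 = d1 - sigma * sqrt(T) = -0.20404650
exp(-rT) = 0.95599748; exp(-qT) = 0.95886978
P = K * exp(-rT) * N(-d2) - S_0 * exp(-qT) * N(-d1)
N(-d1) = 0.46905529; N(-d2) = 0.58084142
P = 10.2000 * 0.95599748 * 0.58084142 - 9.9900 * 0.95886978 * 0.46905529 = 1.1708

Answer: Price = 1.1708


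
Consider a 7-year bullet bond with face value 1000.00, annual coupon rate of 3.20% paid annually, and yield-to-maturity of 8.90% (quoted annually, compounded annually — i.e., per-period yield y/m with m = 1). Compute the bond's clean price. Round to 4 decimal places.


Coupon per period c = face * coupon_rate / m = 32.000000
Periods per year m = 1; per-period yield y/m = 0.089000
Number of cashflows N = 7
Cashflows (t years, CF_t, discount factor 1/(1+y/m)^(m*t), PV):
  t = 1.0000: CF_t = 32.000000, DF = 0.918274, PV = 29.384757
  t = 2.0000: CF_t = 32.000000, DF = 0.843226, PV = 26.983248
  t = 3.0000: CF_t = 32.000000, DF = 0.774313, PV = 24.778005
  t = 4.0000: CF_t = 32.000000, DF = 0.711031, PV = 22.752989
  t = 5.0000: CF_t = 32.000000, DF = 0.652921, PV = 20.893470
  t = 6.0000: CF_t = 32.000000, DF = 0.599560, PV = 19.185923
  t = 7.0000: CF_t = 1032.000000, DF = 0.550560, PV = 568.178164
Price P = sum_t PV_t = 712.156556

Answer: Price = 712.1566


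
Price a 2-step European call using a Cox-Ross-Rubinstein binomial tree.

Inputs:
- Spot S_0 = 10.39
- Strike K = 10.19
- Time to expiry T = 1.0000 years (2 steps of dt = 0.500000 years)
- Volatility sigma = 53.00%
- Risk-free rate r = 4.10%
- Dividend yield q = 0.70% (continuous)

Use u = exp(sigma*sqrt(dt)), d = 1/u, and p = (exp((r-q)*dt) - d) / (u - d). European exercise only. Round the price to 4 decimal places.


dt = T/N = 0.500000
u = exp(sigma*sqrt(dt)) = 1.454652; d = 1/u = 0.687450
p = (exp((r-q)*dt) - d) / (u - d) = 0.429738
Discount per step: exp(-r*dt) = 0.979709
Stock lattice S(k, i) with i counting down-moves:
  k=0: S(0,0) = 10.3900
  k=1: S(1,0) = 15.1138; S(1,1) = 7.1426
  k=2: S(2,0) = 21.9854; S(2,1) = 10.3900; S(2,2) = 4.9102
Terminal payoffs V(N, i) = max(S_T - K, 0):
  V(2,0) = 11.795365; V(2,1) = 0.200000; V(2,2) = 0.000000
Backward induction: V(k, i) = exp(-r*dt) * [p * V(k+1, i) + (1-p) * V(k+1, i+1)].
  V(1,0) = exp(-r*dt) * [p*11.795365 + (1-p)*0.200000] = 5.077795
  V(1,1) = exp(-r*dt) * [p*0.200000 + (1-p)*0.000000] = 0.084204
  V(0,0) = exp(-r*dt) * [p*5.077795 + (1-p)*0.084204] = 2.184885

Answer: Price = V(0,0) = 2.1849


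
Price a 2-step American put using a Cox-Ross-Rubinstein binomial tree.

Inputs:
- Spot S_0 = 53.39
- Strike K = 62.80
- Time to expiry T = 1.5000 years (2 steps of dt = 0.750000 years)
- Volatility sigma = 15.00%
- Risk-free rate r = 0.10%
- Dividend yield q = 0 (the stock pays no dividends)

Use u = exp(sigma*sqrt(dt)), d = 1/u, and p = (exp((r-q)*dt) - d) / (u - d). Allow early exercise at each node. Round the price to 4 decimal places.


Answer: Price = V(0,0) = 10.7617

Derivation:
dt = T/N = 0.750000
u = exp(sigma*sqrt(dt)) = 1.138719; d = 1/u = 0.878180
p = (exp((r-q)*dt) - d) / (u - d) = 0.470449
Discount per step: exp(-r*dt) = 0.999250
Stock lattice S(k, i) with i counting down-moves:
  k=0: S(0,0) = 53.3900
  k=1: S(1,0) = 60.7962; S(1,1) = 46.8860
  k=2: S(2,0) = 69.2298; S(2,1) = 53.3900; S(2,2) = 41.1744
Terminal payoffs V(N, i) = max(K - S_T, 0):
  V(2,0) = 0.000000; V(2,1) = 9.410000; V(2,2) = 21.625636
Backward induction: V(k, i) = exp(-r*dt) * [p * V(k+1, i) + (1-p) * V(k+1, i+1)]; then take max(V_cont, immediate exercise) for American.
  V(1,0) = exp(-r*dt) * [p*0.000000 + (1-p)*9.410000] = 4.979336; exercise = 2.003801; V(1,0) = max -> 4.979336
  V(1,1) = exp(-r*dt) * [p*9.410000 + (1-p)*21.625636] = 15.866893; exercise = 15.913975; V(1,1) = max -> 15.913975
  V(0,0) = exp(-r*dt) * [p*4.979336 + (1-p)*15.913975] = 10.761707; exercise = 9.410000; V(0,0) = max -> 10.761707


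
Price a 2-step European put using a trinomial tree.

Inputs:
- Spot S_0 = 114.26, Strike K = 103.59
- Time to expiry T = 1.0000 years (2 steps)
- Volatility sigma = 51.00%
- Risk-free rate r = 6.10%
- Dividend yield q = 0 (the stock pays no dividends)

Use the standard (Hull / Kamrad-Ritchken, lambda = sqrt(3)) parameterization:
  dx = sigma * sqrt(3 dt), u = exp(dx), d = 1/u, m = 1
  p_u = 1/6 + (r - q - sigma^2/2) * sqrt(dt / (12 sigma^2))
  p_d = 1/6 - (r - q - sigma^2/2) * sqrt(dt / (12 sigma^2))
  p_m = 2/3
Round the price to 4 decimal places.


dt = T/N = 0.500000; dx = sigma*sqrt(3*dt) = 0.624620
u = exp(dx) = 1.867536; d = 1/u = 0.535465
p_u = 0.139030, p_m = 0.666667, p_d = 0.194303
Discount per step: exp(-r*dt) = 0.969960
Stock lattice S(k, j) with j the centered position index:
  k=0: S(0,+0) = 114.2600
  k=1: S(1,-1) = 61.1822; S(1,+0) = 114.2600; S(1,+1) = 213.3847
  k=2: S(2,-2) = 32.7609; S(2,-1) = 61.1822; S(2,+0) = 114.2600; S(2,+1) = 213.3847; S(2,+2) = 398.5035
Terminal payoffs V(N, j) = max(K - S_T, 0):
  V(2,-2) = 70.829065; V(2,-1) = 42.407777; V(2,+0) = 0.000000; V(2,+1) = 0.000000; V(2,+2) = 0.000000
Backward induction: V(k, j) = exp(-r*dt) * [p_u * V(k+1, j+1) + p_m * V(k+1, j) + p_d * V(k+1, j-1)]
  V(1,-1) = exp(-r*dt) * [p_u*0.000000 + p_m*42.407777 + p_d*70.829065] = 40.771496
  V(1,+0) = exp(-r*dt) * [p_u*0.000000 + p_m*0.000000 + p_d*42.407777] = 7.992453
  V(1,+1) = exp(-r*dt) * [p_u*0.000000 + p_m*0.000000 + p_d*0.000000] = 0.000000
  V(0,+0) = exp(-r*dt) * [p_u*0.000000 + p_m*7.992453 + p_d*40.771496] = 12.852311

Answer: Price = V(0,0) = 12.8523


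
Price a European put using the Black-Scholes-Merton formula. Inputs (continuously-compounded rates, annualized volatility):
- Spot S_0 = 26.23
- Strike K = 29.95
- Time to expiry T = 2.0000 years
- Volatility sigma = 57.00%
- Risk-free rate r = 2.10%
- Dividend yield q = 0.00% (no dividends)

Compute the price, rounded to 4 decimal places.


d1 = (ln(S/K) + (r - q + 0.5*sigma^2) * T) / (sigma * sqrt(T)) = 0.29062643
d2 = d1 - sigma * sqrt(T) = -0.51547530
exp(-rT) = 0.95886978; exp(-qT) = 1.00000000
P = K * exp(-rT) * N(-d2) - S_0 * exp(-qT) * N(-d1)
N(-d1) = 0.38566852; N(-d2) = 0.69688954
P = 29.9500 * 0.95886978 * 0.69688954 - 26.2300 * 1.00000000 * 0.38566852 = 9.8973

Answer: Price = 9.8973


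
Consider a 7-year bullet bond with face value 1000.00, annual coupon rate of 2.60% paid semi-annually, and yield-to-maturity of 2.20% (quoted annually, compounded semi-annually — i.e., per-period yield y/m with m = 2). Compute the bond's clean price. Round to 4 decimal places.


Coupon per period c = face * coupon_rate / m = 13.000000
Periods per year m = 2; per-period yield y/m = 0.011000
Number of cashflows N = 14
Cashflows (t years, CF_t, discount factor 1/(1+y/m)^(m*t), PV):
  t = 0.5000: CF_t = 13.000000, DF = 0.989120, PV = 12.858556
  t = 1.0000: CF_t = 13.000000, DF = 0.978358, PV = 12.718651
  t = 1.5000: CF_t = 13.000000, DF = 0.967713, PV = 12.580268
  t = 2.0000: CF_t = 13.000000, DF = 0.957184, PV = 12.443390
  t = 2.5000: CF_t = 13.000000, DF = 0.946769, PV = 12.308002
  t = 3.0000: CF_t = 13.000000, DF = 0.936468, PV = 12.174087
  t = 3.5000: CF_t = 13.000000, DF = 0.926279, PV = 12.041630
  t = 4.0000: CF_t = 13.000000, DF = 0.916201, PV = 11.910613
  t = 4.5000: CF_t = 13.000000, DF = 0.906232, PV = 11.781022
  t = 5.0000: CF_t = 13.000000, DF = 0.896372, PV = 11.652840
  t = 5.5000: CF_t = 13.000000, DF = 0.886620, PV = 11.526054
  t = 6.0000: CF_t = 13.000000, DF = 0.876973, PV = 11.400647
  t = 6.5000: CF_t = 13.000000, DF = 0.867431, PV = 11.276604
  t = 7.0000: CF_t = 1013.000000, DF = 0.857993, PV = 869.147063
Price P = sum_t PV_t = 1025.819427

Answer: Price = 1025.8194


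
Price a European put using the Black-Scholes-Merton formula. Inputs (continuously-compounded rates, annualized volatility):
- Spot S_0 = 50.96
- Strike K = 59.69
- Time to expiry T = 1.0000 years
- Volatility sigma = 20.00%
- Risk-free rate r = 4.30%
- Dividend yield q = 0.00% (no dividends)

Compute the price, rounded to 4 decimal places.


d1 = (ln(S/K) + (r - q + 0.5*sigma^2) * T) / (sigma * sqrt(T)) = -0.47561745
d2 = d1 - sigma * sqrt(T) = -0.67561745
exp(-rT) = 0.95791139; exp(-qT) = 1.00000000
P = K * exp(-rT) * N(-d2) - S_0 * exp(-qT) * N(-d1)
N(-d1) = 0.68282653; N(-d2) = 0.75035822
P = 59.6900 * 0.95791139 * 0.75035822 - 50.9600 * 1.00000000 * 0.68282653 = 8.1069

Answer: Price = 8.1069


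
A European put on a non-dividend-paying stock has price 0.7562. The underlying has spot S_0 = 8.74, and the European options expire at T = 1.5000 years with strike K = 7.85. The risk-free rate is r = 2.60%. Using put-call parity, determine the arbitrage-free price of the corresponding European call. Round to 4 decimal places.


Put-call parity: C - P = S_0 * exp(-qT) - K * exp(-rT).
S_0 * exp(-qT) = 8.7400 * 1.00000000 = 8.74000000
K * exp(-rT) = 7.8500 * 0.96175071 = 7.54974307
C = P + S*exp(-qT) - K*exp(-rT)
C = 0.7562 + 8.74000000 - 7.54974307 = 1.9465

Answer: Call price = 1.9465


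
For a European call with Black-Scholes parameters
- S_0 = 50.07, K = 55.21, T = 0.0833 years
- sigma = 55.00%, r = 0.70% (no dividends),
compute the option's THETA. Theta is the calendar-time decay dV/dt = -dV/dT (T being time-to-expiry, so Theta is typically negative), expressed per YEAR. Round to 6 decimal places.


d1 = -0.5325694581; d2 = -0.6913090247
phi(d1) = 0.3461948033; exp(-qT) = 1.0000000000; exp(-rT) = 0.9994170700
Theta = -S*exp(-qT)*phi(d1)*sigma/(2*sqrt(T)) - r*K*exp(-rT)*N(d2) + q*S*exp(-qT)*N(d1)
N(d1) = 0.2971658244; N(d2) = 0.2446856808; sqrt(T) = 0.2886173938
Term 1 = -50.0700 * 1.0000000000 * 0.3461948033 * 0.5500 / (2 * 0.2886173938) = -16.5161313827
Term 2 = -0.0070 * 55.2100 * 0.9994170700 * 0.2446856808 = -0.0945085511
Term 3 = 0 (no dividend yield, q = 0)
Theta = -16.5161313827 + (-0.0945085511) + (0.0000000000) = -16.610640

Answer: Theta = -16.610640


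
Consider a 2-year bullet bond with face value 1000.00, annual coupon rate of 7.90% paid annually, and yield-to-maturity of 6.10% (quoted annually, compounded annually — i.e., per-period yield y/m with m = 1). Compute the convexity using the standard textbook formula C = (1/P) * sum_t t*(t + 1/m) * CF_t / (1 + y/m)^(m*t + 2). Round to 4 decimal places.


Coupon per period c = face * coupon_rate / m = 79.000000
Periods per year m = 1; per-period yield y/m = 0.061000
Number of cashflows N = 2
Cashflows (t years, CF_t, discount factor 1/(1+y/m)^(m*t), PV):
  t = 1.0000: CF_t = 79.000000, DF = 0.942507, PV = 74.458058
  t = 2.0000: CF_t = 1079.000000, DF = 0.888320, PV = 958.496821
Price P = sum_t PV_t = 1032.954880
Convexity numerator sum_t t*(t + 1/m) * CF_t / (1+y/m)^(m*t + 2):
  t = 1.0000: term = 132.285102
  t = 2.0000: term = 5108.708931
Convexity = (1/P) * sum = 5240.994033 / 1032.954880 = 5.073788

Answer: Convexity = 5.0738


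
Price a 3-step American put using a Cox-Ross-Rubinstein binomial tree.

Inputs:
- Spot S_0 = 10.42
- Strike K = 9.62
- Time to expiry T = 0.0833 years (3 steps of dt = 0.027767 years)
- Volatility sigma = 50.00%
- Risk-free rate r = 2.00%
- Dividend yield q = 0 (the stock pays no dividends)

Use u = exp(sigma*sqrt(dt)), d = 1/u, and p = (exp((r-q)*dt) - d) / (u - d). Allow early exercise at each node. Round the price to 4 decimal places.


Answer: Price = V(0,0) = 0.2223

Derivation:
dt = T/N = 0.027767
u = exp(sigma*sqrt(dt)) = 1.086886; d = 1/u = 0.920060
p = (exp((r-q)*dt) - d) / (u - d) = 0.482513
Discount per step: exp(-r*dt) = 0.999445
Stock lattice S(k, i) with i counting down-moves:
  k=0: S(0,0) = 10.4200
  k=1: S(1,0) = 11.3254; S(1,1) = 9.5870
  k=2: S(2,0) = 12.3094; S(2,1) = 10.4200; S(2,2) = 8.8206
  k=3: S(3,0) = 13.3789; S(3,1) = 11.3254; S(3,2) = 9.5870; S(3,3) = 8.1155
Terminal payoffs V(N, i) = max(K - S_T, 0):
  V(3,0) = 0.000000; V(3,1) = 0.000000; V(3,2) = 0.032977; V(3,3) = 1.504490
Backward induction: V(k, i) = exp(-r*dt) * [p * V(k+1, i) + (1-p) * V(k+1, i+1)]; then take max(V_cont, immediate exercise) for American.
  V(2,0) = exp(-r*dt) * [p*0.000000 + (1-p)*0.000000] = 0.000000; exercise = 0.000000; V(2,0) = max -> 0.000000
  V(2,1) = exp(-r*dt) * [p*0.000000 + (1-p)*0.032977] = 0.017056; exercise = 0.000000; V(2,1) = max -> 0.017056
  V(2,2) = exp(-r*dt) * [p*0.032977 + (1-p)*1.504490] = 0.794026; exercise = 0.799366; V(2,2) = max -> 0.799366
  V(1,0) = exp(-r*dt) * [p*0.000000 + (1-p)*0.017056] = 0.008821; exercise = 0.000000; V(1,0) = max -> 0.008821
  V(1,1) = exp(-r*dt) * [p*0.017056 + (1-p)*0.799366] = 0.421657; exercise = 0.032977; V(1,1) = max -> 0.421657
  V(0,0) = exp(-r*dt) * [p*0.008821 + (1-p)*0.421657] = 0.222335; exercise = 0.000000; V(0,0) = max -> 0.222335
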